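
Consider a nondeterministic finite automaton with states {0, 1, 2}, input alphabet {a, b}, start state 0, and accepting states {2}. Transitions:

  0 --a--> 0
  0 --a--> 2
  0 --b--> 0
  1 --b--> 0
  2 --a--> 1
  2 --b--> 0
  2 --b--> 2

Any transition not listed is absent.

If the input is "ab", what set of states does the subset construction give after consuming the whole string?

{0, 2}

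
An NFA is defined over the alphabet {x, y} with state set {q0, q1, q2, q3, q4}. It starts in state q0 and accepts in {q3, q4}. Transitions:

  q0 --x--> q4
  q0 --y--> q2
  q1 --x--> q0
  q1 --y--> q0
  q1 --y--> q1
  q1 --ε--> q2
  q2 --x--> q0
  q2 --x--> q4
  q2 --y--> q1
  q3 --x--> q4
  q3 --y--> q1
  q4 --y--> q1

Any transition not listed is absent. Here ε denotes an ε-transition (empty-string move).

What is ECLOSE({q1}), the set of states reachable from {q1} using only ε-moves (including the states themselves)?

Begin with {q1}.
ε-move q1 → q2; add q2.

{q1, q2}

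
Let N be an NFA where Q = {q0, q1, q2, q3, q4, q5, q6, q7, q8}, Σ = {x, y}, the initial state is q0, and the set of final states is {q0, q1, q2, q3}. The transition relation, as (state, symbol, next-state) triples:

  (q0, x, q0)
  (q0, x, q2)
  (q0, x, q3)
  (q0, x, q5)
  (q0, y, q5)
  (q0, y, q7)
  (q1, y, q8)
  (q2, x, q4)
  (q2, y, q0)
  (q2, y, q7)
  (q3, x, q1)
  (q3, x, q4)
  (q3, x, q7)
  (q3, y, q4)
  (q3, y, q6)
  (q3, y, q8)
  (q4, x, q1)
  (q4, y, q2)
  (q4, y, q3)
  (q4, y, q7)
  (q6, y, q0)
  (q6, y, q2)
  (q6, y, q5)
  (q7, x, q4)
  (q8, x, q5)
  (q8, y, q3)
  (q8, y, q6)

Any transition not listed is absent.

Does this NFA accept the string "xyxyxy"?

Yes

Start in {q0}.
Read 'x': {q0} → {q0, q2, q3, q5}.
Read 'y': {q0, q2, q3, q5} → {q0, q4, q5, q6, q7, q8}.
Read 'x': {q0, q4, q5, q6, q7, q8} → {q0, q1, q2, q3, q4, q5}.
Read 'y': {q0, q1, q2, q3, q4, q5} → {q0, q2, q3, q4, q5, q6, q7, q8}.
Read 'x': {q0, q2, q3, q4, q5, q6, q7, q8} → {q0, q1, q2, q3, q4, q5, q7}.
Read 'y': {q0, q1, q2, q3, q4, q5, q7} → {q0, q2, q3, q4, q5, q6, q7, q8}.
The final set {q0, q2, q3, q4, q5, q6, q7, q8} contains the accepting states q0, q2, q3.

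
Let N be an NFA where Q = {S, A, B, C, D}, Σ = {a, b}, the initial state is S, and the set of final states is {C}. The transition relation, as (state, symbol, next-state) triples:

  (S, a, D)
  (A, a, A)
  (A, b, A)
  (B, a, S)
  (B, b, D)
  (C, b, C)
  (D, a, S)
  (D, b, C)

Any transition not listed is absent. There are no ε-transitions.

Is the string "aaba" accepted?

No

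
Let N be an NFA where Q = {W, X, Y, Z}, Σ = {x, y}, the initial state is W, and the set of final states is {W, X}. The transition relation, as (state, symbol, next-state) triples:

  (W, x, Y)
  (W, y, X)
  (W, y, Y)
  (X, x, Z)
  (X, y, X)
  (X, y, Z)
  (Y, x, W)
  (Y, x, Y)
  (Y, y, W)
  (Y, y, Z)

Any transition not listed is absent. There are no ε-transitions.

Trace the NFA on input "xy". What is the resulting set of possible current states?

{W, Z}

Start in {W}.
Read 'x': {W} → {Y}.
Read 'y': {Y} → {W, Z}.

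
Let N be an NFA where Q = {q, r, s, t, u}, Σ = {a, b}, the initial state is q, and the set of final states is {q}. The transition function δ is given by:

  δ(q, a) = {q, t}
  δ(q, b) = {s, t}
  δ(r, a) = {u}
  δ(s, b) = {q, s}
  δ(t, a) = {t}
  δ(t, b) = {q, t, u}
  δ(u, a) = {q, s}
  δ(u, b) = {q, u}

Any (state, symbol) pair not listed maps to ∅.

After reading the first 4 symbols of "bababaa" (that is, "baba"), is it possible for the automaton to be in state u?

No

Start in {q}.
Read 'b': q→{s, t}; now {s, t}.
Read 'a': s→∅, t→{t}; now {t}.
Read 'b': t→{q, t, u}; now {q, t, u}.
Read 'a': q→{q, t}, t→{t}, u→{q, s}; now {q, s, t}.
State u is not in {q, s, t}.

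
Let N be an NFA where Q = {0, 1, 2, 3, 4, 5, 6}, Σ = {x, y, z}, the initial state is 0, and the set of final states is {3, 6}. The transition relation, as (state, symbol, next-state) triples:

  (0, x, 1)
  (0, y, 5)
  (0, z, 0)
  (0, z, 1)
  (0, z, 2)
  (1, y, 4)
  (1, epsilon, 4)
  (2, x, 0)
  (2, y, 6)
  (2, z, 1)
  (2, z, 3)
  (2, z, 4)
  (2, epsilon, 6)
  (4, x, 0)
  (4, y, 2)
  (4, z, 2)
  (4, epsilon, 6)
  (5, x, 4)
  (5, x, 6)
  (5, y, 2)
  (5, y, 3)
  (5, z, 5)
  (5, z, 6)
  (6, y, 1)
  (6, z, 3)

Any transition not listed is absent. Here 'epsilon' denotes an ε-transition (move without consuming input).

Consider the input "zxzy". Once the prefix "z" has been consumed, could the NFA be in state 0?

Start in {0}.
Read 'z': 0→{0, 1, 2}; union {0, 1, 2}; ε-closure = {0, 1, 2, 4, 6}.
State 0 is in {0, 1, 2, 4, 6}.

Yes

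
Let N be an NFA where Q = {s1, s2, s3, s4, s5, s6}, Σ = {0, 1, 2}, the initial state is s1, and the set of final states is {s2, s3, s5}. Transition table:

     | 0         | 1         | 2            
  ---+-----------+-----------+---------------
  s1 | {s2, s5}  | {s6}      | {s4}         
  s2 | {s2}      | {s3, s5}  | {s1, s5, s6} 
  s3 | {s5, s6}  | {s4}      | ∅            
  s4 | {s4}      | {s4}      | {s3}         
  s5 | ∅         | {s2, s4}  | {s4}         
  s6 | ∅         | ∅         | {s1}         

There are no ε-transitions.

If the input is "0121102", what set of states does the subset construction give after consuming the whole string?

{s1, s3, s4}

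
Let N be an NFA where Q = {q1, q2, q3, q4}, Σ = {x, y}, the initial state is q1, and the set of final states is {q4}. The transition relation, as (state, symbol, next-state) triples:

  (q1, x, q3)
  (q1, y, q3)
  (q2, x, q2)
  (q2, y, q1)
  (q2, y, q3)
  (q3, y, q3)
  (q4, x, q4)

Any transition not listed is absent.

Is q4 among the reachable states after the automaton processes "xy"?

No

Start in {q1}.
Read 'x': q1→{q3}; now {q3}.
Read 'y': q3→{q3}; now {q3}.
State q4 is not in {q3}.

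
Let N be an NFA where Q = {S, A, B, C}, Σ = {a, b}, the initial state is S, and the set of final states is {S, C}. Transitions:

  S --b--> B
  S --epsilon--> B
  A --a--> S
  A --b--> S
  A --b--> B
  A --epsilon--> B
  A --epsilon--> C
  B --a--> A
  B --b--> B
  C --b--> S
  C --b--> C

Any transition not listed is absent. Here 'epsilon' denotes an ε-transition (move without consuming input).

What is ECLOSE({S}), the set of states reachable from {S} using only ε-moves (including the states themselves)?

Begin with {S}.
ε-move S → B; add B.

{S, B}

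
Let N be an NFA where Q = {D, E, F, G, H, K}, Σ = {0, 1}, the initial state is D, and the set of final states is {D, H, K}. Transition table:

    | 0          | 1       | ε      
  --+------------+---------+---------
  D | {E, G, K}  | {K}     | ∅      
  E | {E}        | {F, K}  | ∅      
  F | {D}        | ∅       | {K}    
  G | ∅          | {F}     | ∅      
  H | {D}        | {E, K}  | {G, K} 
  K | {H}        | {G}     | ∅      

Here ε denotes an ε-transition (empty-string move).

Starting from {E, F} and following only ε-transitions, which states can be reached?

{E, F, K}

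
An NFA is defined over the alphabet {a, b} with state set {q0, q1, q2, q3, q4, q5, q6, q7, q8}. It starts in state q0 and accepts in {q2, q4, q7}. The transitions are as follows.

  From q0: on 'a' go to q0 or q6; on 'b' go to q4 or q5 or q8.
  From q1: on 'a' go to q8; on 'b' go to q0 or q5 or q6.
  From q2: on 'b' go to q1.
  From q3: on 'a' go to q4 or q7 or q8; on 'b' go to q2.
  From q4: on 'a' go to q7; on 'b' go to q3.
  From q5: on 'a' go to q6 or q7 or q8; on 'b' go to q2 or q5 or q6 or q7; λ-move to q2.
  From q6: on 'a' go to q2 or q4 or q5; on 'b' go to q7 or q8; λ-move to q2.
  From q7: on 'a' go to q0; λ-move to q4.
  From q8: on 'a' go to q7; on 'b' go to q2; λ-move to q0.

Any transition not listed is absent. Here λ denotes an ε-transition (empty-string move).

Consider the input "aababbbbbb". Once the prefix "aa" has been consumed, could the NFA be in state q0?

Start in {q0}.
Read 'a': q0→{q0, q6}; union {q0, q6}; ε-closure = {q0, q2, q6}.
Read 'a': q0→{q0, q6}, q2→∅, q6→{q2, q4, q5}; now {q0, q2, q4, q5, q6}.
State q0 is in {q0, q2, q4, q5, q6}.

Yes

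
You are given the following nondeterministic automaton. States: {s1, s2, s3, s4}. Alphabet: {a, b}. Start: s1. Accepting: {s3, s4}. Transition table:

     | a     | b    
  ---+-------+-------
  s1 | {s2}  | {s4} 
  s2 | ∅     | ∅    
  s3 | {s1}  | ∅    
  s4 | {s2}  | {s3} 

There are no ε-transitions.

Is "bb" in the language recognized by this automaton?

Start in {s1}.
Read 'b': {s1} → {s4}.
Read 'b': {s4} → {s3}.
The final set {s3} contains the accepting state s3.

Yes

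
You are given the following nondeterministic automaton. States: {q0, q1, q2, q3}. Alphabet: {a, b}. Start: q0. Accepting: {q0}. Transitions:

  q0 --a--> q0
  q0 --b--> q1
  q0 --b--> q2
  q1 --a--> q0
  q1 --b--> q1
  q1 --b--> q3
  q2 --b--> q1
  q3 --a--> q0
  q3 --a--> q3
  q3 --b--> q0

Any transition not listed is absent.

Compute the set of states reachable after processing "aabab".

{q1, q2}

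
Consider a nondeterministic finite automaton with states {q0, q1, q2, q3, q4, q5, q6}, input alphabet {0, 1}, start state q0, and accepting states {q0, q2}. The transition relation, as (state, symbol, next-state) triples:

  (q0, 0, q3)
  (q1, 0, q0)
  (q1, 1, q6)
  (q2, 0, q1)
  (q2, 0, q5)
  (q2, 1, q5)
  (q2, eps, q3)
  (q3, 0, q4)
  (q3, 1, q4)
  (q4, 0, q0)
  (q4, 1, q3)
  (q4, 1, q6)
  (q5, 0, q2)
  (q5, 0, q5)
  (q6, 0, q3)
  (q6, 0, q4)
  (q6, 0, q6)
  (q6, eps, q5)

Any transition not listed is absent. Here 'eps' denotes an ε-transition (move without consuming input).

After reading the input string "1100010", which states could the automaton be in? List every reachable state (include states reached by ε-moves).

Start in {q0}.
Read '1': q0→∅; now ∅.
The set is empty and remains empty for the remaining 6 symbols.

∅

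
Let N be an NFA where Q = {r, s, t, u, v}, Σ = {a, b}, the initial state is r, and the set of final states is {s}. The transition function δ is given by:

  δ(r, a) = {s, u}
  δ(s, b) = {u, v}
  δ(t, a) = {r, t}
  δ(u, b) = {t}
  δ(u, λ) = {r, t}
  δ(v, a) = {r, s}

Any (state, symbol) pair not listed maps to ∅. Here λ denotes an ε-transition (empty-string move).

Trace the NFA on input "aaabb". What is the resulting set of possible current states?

{t}

Start in {r}.
Read 'a': r→{s, u}; union {s, u}; ε-closure = {r, s, t, u}.
Read 'a': r→{s, u}, s→∅, t→{r, t}, u→∅; now {r, s, t, u}.
Read 'a': r→{s, u}, s→∅, t→{r, t}, u→∅; now {r, s, t, u}.
Read 'b': r→∅, s→{u, v}, t→∅, u→{t}; union {t, u, v}; ε-closure = {r, t, u, v}.
Read 'b': r→∅, t→∅, u→{t}, v→∅; now {t}.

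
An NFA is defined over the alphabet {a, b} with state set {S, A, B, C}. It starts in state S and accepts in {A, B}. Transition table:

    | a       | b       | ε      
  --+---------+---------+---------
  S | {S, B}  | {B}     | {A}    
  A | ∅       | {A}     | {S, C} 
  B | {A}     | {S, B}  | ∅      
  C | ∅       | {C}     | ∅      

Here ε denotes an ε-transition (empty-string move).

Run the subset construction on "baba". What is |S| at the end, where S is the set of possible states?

4

Start: ε-closure({S}) = {S, A, C}.
Read 'b': {S, A, C} → {S, A, B, C}.
Read 'a': {S, A, B, C} → {S, A, B, C}.
Read 'b': {S, A, B, C} → {S, A, B, C}.
Read 'a': {S, A, B, C} → {S, A, B, C}.
That set has 4 states.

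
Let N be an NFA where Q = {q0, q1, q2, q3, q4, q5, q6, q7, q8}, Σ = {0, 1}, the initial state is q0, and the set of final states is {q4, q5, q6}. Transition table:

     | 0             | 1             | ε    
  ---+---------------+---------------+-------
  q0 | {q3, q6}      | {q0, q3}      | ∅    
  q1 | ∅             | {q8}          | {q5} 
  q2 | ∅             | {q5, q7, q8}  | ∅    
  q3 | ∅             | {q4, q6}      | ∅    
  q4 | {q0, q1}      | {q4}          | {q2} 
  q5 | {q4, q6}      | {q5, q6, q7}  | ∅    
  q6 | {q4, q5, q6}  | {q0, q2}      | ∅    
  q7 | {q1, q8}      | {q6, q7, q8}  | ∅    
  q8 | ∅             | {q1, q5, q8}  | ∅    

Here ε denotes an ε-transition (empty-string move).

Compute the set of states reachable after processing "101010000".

Start in {q0}.
Read '1': {q0} → {q0, q3}.
Read '0': {q0, q3} → {q3, q6}.
Read '1': {q3, q6} → {q0, q2, q4, q6}.
Read '0': {q0, q2, q4, q6} → {q0, q1, q2, q3, q4, q5, q6}.
Read '1': {q0, q1, q2, q3, q4, q5, q6} → {q0, q2, q3, q4, q5, q6, q7, q8}.
Read '0': {q0, q2, q3, q4, q5, q6, q7, q8} → {q0, q1, q2, q3, q4, q5, q6, q8}.
Read '0': {q0, q1, q2, q3, q4, q5, q6, q8} → {q0, q1, q2, q3, q4, q5, q6}.
Read '0': {q0, q1, q2, q3, q4, q5, q6} → {q0, q1, q2, q3, q4, q5, q6}.
Read '0': {q0, q1, q2, q3, q4, q5, q6} → {q0, q1, q2, q3, q4, q5, q6}.

{q0, q1, q2, q3, q4, q5, q6}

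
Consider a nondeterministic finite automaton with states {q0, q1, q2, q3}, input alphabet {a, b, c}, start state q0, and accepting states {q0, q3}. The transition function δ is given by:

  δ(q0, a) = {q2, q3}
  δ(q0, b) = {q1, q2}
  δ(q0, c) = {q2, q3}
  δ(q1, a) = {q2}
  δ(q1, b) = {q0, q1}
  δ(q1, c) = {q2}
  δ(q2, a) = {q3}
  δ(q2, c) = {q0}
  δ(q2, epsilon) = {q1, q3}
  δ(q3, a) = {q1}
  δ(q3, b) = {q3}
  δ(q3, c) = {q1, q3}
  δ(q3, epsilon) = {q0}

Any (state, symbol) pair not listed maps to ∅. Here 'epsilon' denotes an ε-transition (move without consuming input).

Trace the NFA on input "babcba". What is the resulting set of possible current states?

Start in {q0}.
Read 'b': q0→{q1, q2}; union {q1, q2}; ε-closure = {q0, q1, q2, q3}.
Read 'a': q0→{q2, q3}, q1→{q2}, q2→{q3}, q3→{q1}; union {q1, q2, q3}; ε-closure = {q0, q1, q2, q3}.
Read 'b': q0→{q1, q2}, q1→{q0, q1}, q2→∅, q3→{q3}; now {q0, q1, q2, q3}.
Read 'c': q0→{q2, q3}, q1→{q2}, q2→{q0}, q3→{q1, q3}; now {q0, q1, q2, q3}.
Read 'b': q0→{q1, q2}, q1→{q0, q1}, q2→∅, q3→{q3}; now {q0, q1, q2, q3}.
Read 'a': q0→{q2, q3}, q1→{q2}, q2→{q3}, q3→{q1}; union {q1, q2, q3}; ε-closure = {q0, q1, q2, q3}.

{q0, q1, q2, q3}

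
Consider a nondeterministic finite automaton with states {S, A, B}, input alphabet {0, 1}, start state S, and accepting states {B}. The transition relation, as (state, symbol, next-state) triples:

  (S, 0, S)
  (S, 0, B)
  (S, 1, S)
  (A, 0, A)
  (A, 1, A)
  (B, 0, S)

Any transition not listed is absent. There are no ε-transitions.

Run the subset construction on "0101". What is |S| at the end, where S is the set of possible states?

1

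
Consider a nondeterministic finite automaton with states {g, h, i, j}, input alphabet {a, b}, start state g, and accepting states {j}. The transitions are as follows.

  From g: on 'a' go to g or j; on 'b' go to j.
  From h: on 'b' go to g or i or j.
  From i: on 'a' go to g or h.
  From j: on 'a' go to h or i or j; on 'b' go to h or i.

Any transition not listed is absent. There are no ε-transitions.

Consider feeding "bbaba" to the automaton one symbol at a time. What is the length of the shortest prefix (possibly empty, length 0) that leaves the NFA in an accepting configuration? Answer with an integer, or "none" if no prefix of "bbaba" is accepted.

Start in {g}.
Read 'b': {g} → {j}.
None of the earlier sets intersect F, but {j} does.

1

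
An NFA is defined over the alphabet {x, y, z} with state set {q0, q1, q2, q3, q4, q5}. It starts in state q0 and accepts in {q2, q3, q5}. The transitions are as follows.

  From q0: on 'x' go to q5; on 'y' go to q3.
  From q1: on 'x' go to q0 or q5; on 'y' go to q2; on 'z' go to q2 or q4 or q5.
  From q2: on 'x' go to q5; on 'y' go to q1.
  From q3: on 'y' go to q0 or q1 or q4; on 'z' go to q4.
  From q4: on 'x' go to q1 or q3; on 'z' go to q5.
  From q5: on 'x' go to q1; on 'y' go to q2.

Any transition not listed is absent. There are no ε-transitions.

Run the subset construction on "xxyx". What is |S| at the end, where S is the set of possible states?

1

Start in {q0}.
Read 'x': q0→{q5}; now {q5}.
Read 'x': q5→{q1}; now {q1}.
Read 'y': q1→{q2}; now {q2}.
Read 'x': q2→{q5}; now {q5}.
That set has 1 state.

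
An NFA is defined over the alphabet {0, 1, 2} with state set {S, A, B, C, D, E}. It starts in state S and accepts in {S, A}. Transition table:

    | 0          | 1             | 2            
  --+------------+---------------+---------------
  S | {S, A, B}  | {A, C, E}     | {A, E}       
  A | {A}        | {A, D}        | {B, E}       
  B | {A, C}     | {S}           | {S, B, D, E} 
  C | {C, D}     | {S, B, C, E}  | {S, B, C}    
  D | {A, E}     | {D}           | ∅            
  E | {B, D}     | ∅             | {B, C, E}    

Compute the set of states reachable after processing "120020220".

Start in {S}.
Read '1': S→{A, C, E}; now {A, C, E}.
Read '2': A→{B, E}, C→{S, B, C}, E→{B, C, E}; now {S, B, C, E}.
Read '0': S→{S, A, B}, B→{A, C}, C→{C, D}, E→{B, D}; now {S, A, B, C, D}.
Read '0': S→{S, A, B}, A→{A}, B→{A, C}, C→{C, D}, D→{A, E}; now {S, A, B, C, D, E}.
Read '2': S→{A, E}, A→{B, E}, B→{S, B, D, E}, C→{S, B, C}, D→∅, E→{B, C, E}; now {S, A, B, C, D, E}.
Read '0': S→{S, A, B}, A→{A}, B→{A, C}, C→{C, D}, D→{A, E}, E→{B, D}; now {S, A, B, C, D, E}.
Read '2': S→{A, E}, A→{B, E}, B→{S, B, D, E}, C→{S, B, C}, D→∅, E→{B, C, E}; now {S, A, B, C, D, E}.
Read '2': S→{A, E}, A→{B, E}, B→{S, B, D, E}, C→{S, B, C}, D→∅, E→{B, C, E}; now {S, A, B, C, D, E}.
Read '0': S→{S, A, B}, A→{A}, B→{A, C}, C→{C, D}, D→{A, E}, E→{B, D}; now {S, A, B, C, D, E}.

{S, A, B, C, D, E}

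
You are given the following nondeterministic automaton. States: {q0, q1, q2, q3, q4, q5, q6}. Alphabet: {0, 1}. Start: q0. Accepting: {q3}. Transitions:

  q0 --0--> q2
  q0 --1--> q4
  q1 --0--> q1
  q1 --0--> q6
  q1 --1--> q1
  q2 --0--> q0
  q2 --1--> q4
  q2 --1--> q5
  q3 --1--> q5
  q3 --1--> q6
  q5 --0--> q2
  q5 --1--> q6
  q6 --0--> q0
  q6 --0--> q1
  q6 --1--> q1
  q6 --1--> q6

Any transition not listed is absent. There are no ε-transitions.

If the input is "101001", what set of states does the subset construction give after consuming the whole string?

∅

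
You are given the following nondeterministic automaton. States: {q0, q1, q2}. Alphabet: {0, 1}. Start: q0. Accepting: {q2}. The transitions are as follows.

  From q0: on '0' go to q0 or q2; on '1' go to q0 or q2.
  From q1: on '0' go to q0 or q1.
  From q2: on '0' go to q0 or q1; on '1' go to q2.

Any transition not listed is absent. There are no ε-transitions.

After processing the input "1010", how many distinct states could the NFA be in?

3

Start in {q0}.
Read '1': {q0} → {q0, q2}.
Read '0': {q0, q2} → {q0, q1, q2}.
Read '1': {q0, q1, q2} → {q0, q2}.
Read '0': {q0, q2} → {q0, q1, q2}.
That set has 3 states.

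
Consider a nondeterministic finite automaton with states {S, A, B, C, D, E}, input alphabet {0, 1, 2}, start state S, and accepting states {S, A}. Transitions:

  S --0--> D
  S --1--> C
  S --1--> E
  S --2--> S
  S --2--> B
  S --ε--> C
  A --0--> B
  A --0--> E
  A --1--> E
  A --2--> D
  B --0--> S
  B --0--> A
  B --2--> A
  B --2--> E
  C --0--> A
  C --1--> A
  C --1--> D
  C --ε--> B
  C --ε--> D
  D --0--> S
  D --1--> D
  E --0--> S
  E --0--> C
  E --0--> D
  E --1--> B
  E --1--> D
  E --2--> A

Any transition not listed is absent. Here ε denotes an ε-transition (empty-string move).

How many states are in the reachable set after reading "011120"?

Start: ε-closure({S}) = {S, B, C, D}.
Read '0': S→{D}, B→{S, A}, C→{A}, D→{S}; union {S, A, D}; ε-closure = {S, A, B, C, D}.
Read '1': S→{C, E}, A→{E}, B→∅, C→{A, D}, D→{D}; union {A, C, D, E}; ε-closure = {A, B, C, D, E}.
Read '1': A→{E}, B→∅, C→{A, D}, D→{D}, E→{B, D}; now {A, B, D, E}.
Read '1': A→{E}, B→∅, D→{D}, E→{B, D}; now {B, D, E}.
Read '2': B→{A, E}, D→∅, E→{A}; now {A, E}.
Read '0': A→{B, E}, E→{S, C, D}; now {S, B, C, D, E}.
That set has 5 states.

5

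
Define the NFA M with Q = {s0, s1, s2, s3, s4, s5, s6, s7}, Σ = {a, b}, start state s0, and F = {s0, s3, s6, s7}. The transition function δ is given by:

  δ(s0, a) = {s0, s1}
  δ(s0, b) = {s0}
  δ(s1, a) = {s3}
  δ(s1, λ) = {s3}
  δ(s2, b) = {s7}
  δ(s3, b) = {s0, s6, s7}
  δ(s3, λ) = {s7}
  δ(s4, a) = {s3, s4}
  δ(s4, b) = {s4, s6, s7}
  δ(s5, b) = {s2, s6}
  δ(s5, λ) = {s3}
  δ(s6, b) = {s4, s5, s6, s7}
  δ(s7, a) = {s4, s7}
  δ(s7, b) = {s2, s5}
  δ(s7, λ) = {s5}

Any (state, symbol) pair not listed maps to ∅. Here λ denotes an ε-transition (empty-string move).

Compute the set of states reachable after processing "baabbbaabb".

{s0, s2, s3, s4, s5, s6, s7}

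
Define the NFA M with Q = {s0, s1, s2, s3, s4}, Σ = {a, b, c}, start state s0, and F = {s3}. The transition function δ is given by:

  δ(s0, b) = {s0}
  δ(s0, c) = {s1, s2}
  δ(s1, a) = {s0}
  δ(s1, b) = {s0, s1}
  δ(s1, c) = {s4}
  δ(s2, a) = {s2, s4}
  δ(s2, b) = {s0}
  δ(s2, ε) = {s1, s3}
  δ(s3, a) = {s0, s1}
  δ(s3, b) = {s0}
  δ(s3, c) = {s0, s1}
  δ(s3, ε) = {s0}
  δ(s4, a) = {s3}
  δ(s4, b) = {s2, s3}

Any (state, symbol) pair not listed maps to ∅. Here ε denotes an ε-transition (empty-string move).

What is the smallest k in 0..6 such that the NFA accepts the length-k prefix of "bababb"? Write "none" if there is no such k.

none

Start in {s0}.
Read 'b': {s0} → {s0}.
Read 'a': {s0} → ∅.
The set is empty and remains empty for the remaining 4 symbols.
No reachable set along the way intersects F.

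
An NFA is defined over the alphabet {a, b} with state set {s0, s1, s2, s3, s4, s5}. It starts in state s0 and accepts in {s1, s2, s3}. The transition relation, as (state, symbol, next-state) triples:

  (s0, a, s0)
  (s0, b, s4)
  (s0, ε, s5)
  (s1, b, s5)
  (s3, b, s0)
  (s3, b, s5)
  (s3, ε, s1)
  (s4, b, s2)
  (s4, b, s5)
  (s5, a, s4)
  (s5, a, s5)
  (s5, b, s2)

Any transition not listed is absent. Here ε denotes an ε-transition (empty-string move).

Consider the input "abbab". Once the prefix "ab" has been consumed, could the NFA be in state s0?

Start: ε-closure({s0}) = {s0, s5}.
Read 'a': {s0, s5} → {s0, s4, s5}.
Read 'b': {s0, s4, s5} → {s2, s4, s5}.
State s0 is not in {s2, s4, s5}.

No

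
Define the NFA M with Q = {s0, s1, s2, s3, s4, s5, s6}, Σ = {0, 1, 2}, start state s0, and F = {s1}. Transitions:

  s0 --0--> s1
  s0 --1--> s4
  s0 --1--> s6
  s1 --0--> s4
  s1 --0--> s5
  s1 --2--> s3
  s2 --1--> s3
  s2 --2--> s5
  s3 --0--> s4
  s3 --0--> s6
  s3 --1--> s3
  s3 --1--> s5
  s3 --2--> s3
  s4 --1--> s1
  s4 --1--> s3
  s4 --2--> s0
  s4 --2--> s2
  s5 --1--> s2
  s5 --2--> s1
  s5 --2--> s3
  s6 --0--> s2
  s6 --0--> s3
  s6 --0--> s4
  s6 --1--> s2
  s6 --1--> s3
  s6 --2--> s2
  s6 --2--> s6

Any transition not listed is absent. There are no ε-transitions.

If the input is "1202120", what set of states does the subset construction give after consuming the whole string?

{s1, s2, s3, s4, s5, s6}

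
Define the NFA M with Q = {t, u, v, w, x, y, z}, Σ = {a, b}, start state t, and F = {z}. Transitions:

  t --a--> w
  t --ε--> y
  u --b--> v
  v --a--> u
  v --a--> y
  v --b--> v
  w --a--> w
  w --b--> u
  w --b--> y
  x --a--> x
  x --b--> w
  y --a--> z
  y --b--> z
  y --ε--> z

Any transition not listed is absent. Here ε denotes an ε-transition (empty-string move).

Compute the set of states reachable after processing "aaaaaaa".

Start: ε-closure({t}) = {t, y, z}.
Read 'a': {t, y, z} → {w, z}.
Read 'a': {w, z} → {w}.
Read 'a': {w} → {w}.
Read 'a': {w} → {w}.
Read 'a': {w} → {w}.
Read 'a': {w} → {w}.
Read 'a': {w} → {w}.

{w}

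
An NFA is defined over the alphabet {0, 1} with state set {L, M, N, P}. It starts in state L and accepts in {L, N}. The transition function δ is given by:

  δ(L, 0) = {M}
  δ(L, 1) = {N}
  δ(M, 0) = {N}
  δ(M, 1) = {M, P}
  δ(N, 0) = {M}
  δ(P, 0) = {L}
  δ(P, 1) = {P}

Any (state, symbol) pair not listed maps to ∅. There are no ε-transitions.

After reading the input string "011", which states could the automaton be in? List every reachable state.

Start in {L}.
Read '0': L→{M}; now {M}.
Read '1': M→{M, P}; now {M, P}.
Read '1': M→{M, P}, P→{P}; now {M, P}.

{M, P}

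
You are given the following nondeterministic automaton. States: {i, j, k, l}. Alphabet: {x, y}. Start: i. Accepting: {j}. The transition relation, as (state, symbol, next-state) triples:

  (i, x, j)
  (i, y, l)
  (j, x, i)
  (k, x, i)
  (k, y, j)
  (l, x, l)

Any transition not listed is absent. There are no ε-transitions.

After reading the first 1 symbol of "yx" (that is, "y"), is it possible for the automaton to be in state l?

Yes

Start in {i}.
Read 'y': i→{l}; now {l}.
State l is in {l}.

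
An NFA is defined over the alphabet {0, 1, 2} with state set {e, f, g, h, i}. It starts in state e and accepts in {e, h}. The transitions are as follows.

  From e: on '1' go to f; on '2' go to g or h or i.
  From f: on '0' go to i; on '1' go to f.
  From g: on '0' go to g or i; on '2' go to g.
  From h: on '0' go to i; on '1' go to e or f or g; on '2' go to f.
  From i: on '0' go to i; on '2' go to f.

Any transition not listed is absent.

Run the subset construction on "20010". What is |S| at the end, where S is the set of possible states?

Start in {e}.
Read '2': {e} → {g, h, i}.
Read '0': {g, h, i} → {g, i}.
Read '0': {g, i} → {g, i}.
Read '1': {g, i} → ∅.
The set is empty and remains empty for the remaining 1 symbol.
That set has 0 states.

0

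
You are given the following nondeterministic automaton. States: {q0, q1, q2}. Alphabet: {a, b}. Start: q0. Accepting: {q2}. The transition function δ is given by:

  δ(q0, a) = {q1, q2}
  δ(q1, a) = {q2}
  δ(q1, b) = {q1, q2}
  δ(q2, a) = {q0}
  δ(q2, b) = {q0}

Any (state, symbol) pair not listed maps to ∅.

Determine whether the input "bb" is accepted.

Start in {q0}.
Read 'b': {q0} → ∅.
The set is empty and remains empty for the remaining 1 symbol.
The final set ∅ contains no accepting state.

No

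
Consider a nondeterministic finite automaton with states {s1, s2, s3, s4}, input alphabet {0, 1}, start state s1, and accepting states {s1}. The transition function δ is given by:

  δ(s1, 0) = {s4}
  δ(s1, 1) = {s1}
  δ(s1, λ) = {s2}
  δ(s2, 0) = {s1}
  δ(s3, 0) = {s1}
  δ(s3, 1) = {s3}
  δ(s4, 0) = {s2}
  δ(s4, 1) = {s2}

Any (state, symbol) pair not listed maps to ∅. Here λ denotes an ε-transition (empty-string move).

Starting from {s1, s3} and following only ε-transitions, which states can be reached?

{s1, s2, s3}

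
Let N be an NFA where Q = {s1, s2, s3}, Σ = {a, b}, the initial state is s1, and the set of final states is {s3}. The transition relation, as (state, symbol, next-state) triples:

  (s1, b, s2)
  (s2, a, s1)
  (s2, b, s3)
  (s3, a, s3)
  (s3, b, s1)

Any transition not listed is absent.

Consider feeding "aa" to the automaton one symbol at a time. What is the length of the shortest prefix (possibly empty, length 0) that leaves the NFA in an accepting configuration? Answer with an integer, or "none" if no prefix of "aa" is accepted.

none

Start in {s1}.
Read 'a': {s1} → ∅.
The set is empty and remains empty for the remaining 1 symbol.
No reachable set along the way intersects F.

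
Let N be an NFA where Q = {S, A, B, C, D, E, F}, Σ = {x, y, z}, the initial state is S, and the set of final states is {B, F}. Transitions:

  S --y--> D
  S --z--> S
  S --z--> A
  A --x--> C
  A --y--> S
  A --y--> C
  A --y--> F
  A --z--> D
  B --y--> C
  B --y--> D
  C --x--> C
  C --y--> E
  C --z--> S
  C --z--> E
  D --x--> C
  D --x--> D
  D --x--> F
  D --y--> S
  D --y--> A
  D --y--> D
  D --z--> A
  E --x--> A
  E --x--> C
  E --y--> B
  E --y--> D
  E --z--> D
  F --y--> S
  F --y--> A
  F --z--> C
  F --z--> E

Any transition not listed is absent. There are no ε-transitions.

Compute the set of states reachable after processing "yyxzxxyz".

{D}

Start in {S}.
Read 'y': S→{D}; now {D}.
Read 'y': D→{S, A, D}; now {S, A, D}.
Read 'x': S→∅, A→{C}, D→{C, D, F}; now {C, D, F}.
Read 'z': C→{S, E}, D→{A}, F→{C, E}; now {S, A, C, E}.
Read 'x': S→∅, A→{C}, C→{C}, E→{A, C}; now {A, C}.
Read 'x': A→{C}, C→{C}; now {C}.
Read 'y': C→{E}; now {E}.
Read 'z': E→{D}; now {D}.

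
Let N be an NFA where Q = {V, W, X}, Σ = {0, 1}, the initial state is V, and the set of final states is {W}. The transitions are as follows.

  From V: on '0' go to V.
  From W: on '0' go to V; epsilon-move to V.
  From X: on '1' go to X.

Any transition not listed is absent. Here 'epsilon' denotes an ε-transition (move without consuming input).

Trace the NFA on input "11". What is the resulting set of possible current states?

Start in {V}.
Read '1': V→∅; now ∅.
The set is empty and remains empty for the remaining 1 symbol.

∅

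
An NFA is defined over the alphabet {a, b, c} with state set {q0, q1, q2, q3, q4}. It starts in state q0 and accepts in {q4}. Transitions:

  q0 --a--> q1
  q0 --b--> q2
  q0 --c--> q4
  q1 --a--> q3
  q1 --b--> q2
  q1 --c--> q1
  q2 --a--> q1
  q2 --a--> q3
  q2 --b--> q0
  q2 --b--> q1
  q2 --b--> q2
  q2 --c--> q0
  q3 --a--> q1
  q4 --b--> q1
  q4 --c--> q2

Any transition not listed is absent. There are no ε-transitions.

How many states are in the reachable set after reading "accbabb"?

Start in {q0}.
Read 'a': {q0} → {q1}.
Read 'c': {q1} → {q1}.
Read 'c': {q1} → {q1}.
Read 'b': {q1} → {q2}.
Read 'a': {q2} → {q1, q3}.
Read 'b': {q1, q3} → {q2}.
Read 'b': {q2} → {q0, q1, q2}.
That set has 3 states.

3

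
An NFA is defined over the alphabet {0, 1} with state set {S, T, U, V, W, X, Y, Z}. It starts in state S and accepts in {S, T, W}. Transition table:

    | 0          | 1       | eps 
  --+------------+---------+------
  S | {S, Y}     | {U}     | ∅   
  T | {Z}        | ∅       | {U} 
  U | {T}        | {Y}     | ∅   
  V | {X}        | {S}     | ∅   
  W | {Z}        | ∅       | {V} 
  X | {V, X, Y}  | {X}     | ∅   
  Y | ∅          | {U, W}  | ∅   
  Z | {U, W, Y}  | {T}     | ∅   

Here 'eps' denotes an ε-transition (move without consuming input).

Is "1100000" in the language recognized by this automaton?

No

Start in {S}.
Read '1': {S} → {U}.
Read '1': {U} → {Y}.
Read '0': {Y} → ∅.
The set is empty and remains empty for the remaining 4 symbols.
The final set ∅ contains no accepting state.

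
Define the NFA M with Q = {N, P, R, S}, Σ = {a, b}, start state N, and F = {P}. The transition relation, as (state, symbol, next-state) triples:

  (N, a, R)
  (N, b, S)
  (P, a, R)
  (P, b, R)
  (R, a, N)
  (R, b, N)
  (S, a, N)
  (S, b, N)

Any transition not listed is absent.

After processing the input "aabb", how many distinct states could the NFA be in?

1

Start in {N}.
Read 'a': {N} → {R}.
Read 'a': {R} → {N}.
Read 'b': {N} → {S}.
Read 'b': {S} → {N}.
That set has 1 state.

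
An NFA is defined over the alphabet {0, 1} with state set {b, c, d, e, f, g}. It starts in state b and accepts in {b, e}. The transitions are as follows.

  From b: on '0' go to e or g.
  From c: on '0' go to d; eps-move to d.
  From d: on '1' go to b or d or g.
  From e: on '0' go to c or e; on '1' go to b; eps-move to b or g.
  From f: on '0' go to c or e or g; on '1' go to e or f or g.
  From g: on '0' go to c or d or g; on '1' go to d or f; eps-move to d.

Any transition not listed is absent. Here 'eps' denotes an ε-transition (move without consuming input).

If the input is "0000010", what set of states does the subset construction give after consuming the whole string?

Start in {b}.
Read '0': {b} → {b, d, e, g}.
Read '0': {b, d, e, g} → {b, c, d, e, g}.
Read '0': {b, c, d, e, g} → {b, c, d, e, g}.
Read '0': {b, c, d, e, g} → {b, c, d, e, g}.
Read '0': {b, c, d, e, g} → {b, c, d, e, g}.
Read '1': {b, c, d, e, g} → {b, d, f, g}.
Read '0': {b, d, f, g} → {b, c, d, e, g}.

{b, c, d, e, g}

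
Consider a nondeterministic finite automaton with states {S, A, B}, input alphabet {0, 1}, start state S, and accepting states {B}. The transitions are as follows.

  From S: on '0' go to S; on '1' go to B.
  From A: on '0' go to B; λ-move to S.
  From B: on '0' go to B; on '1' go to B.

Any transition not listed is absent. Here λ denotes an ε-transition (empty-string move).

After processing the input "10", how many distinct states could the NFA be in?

1

Start in {S}.
Read '1': S→{B}; now {B}.
Read '0': B→{B}; now {B}.
That set has 1 state.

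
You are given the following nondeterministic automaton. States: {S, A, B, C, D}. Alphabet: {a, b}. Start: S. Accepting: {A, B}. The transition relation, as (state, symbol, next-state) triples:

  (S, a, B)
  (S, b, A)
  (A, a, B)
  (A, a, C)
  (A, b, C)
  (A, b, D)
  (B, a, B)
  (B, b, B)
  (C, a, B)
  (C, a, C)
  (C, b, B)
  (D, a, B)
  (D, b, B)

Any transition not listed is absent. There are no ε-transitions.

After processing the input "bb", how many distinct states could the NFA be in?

2

Start in {S}.
Read 'b': S→{A}; now {A}.
Read 'b': A→{C, D}; now {C, D}.
That set has 2 states.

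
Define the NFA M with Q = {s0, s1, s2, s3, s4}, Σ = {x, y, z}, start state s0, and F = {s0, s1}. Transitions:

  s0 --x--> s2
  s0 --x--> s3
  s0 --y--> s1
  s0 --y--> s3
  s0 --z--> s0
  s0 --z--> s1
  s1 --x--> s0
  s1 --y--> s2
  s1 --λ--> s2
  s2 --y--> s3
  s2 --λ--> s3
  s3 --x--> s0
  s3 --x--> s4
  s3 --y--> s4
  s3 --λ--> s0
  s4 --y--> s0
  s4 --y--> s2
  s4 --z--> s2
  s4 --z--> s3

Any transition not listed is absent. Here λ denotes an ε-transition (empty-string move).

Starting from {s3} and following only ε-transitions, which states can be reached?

{s0, s3}

Begin with {s3}.
ε-move s3 → s0; add s0.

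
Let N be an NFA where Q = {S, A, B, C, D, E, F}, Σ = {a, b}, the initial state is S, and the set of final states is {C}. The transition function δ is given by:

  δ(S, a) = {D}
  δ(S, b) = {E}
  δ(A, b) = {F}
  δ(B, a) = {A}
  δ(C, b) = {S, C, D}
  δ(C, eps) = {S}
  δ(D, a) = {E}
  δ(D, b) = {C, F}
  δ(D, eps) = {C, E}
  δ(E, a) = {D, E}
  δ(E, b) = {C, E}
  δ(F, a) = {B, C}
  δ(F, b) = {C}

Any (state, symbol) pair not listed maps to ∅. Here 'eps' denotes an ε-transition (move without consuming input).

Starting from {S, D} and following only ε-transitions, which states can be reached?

{S, C, D, E}

Begin with {S, D}.
ε-move D → C; add C.
ε-move D → E; add E.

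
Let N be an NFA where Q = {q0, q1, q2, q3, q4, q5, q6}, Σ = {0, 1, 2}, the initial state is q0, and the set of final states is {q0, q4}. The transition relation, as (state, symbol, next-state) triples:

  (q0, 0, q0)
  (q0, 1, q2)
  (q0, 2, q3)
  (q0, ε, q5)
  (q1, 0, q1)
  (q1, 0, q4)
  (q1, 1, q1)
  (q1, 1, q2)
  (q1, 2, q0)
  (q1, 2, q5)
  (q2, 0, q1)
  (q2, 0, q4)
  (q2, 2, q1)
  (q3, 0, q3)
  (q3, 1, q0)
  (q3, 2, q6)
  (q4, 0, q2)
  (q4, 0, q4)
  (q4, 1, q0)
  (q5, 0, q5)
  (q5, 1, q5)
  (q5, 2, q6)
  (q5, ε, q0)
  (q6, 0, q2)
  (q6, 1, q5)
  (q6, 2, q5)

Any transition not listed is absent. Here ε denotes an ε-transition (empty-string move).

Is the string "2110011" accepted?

Start: ε-closure({q0}) = {q0, q5}.
Read '2': q0→{q3}, q5→{q6}; now {q3, q6}.
Read '1': q3→{q0}, q6→{q5}; now {q0, q5}.
Read '1': q0→{q2}, q5→{q5}; union {q2, q5}; ε-closure = {q0, q2, q5}.
Read '0': q0→{q0}, q2→{q1, q4}, q5→{q5}; now {q0, q1, q4, q5}.
Read '0': q0→{q0}, q1→{q1, q4}, q4→{q2, q4}, q5→{q5}; now {q0, q1, q2, q4, q5}.
Read '1': q0→{q2}, q1→{q1, q2}, q2→∅, q4→{q0}, q5→{q5}; now {q0, q1, q2, q5}.
Read '1': q0→{q2}, q1→{q1, q2}, q2→∅, q5→{q5}; union {q1, q2, q5}; ε-closure = {q0, q1, q2, q5}.
The final set {q0, q1, q2, q5} contains the accepting state q0.

Yes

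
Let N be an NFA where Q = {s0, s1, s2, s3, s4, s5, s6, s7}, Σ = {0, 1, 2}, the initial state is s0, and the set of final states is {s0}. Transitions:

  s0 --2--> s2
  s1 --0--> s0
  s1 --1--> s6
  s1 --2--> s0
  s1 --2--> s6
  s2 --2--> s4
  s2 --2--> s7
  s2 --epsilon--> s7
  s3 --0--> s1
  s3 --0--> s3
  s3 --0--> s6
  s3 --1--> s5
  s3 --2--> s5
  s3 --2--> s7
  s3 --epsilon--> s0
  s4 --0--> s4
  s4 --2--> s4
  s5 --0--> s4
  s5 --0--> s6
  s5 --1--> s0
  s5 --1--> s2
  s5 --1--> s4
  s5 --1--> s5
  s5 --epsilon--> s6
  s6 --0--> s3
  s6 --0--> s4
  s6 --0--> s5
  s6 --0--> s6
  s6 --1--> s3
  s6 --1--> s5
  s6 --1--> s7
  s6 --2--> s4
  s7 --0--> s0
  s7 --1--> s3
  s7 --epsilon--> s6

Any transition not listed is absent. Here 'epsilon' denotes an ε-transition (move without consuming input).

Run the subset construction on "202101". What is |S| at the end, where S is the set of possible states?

7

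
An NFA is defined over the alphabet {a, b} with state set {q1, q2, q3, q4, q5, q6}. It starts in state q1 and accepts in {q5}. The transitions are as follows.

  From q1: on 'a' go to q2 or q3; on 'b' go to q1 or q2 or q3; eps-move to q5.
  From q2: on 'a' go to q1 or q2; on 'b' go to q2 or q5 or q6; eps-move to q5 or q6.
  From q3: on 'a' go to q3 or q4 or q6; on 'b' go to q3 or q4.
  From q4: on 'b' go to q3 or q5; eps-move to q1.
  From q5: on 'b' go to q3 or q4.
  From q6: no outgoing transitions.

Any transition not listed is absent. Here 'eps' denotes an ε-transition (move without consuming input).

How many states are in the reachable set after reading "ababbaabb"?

6

Start: ε-closure({q1}) = {q1, q5}.
Read 'a': q1→{q2, q3}, q5→∅; union {q2, q3}; ε-closure = {q2, q3, q5, q6}.
Read 'b': q2→{q2, q5, q6}, q3→{q3, q4}, q5→{q3, q4}, q6→∅; union {q2, q3, q4, q5, q6}; ε-closure = {q1, q2, q3, q4, q5, q6}.
Read 'a': q1→{q2, q3}, q2→{q1, q2}, q3→{q3, q4, q6}, q4→∅, q5→∅, q6→∅; union {q1, q2, q3, q4, q6}; ε-closure = {q1, q2, q3, q4, q5, q6}.
Read 'b': q1→{q1, q2, q3}, q2→{q2, q5, q6}, q3→{q3, q4}, q4→{q3, q5}, q5→{q3, q4}, q6→∅; now {q1, q2, q3, q4, q5, q6}.
Read 'b': q1→{q1, q2, q3}, q2→{q2, q5, q6}, q3→{q3, q4}, q4→{q3, q5}, q5→{q3, q4}, q6→∅; now {q1, q2, q3, q4, q5, q6}.
Read 'a': q1→{q2, q3}, q2→{q1, q2}, q3→{q3, q4, q6}, q4→∅, q5→∅, q6→∅; union {q1, q2, q3, q4, q6}; ε-closure = {q1, q2, q3, q4, q5, q6}.
Read 'a': q1→{q2, q3}, q2→{q1, q2}, q3→{q3, q4, q6}, q4→∅, q5→∅, q6→∅; union {q1, q2, q3, q4, q6}; ε-closure = {q1, q2, q3, q4, q5, q6}.
Read 'b': q1→{q1, q2, q3}, q2→{q2, q5, q6}, q3→{q3, q4}, q4→{q3, q5}, q5→{q3, q4}, q6→∅; now {q1, q2, q3, q4, q5, q6}.
Read 'b': q1→{q1, q2, q3}, q2→{q2, q5, q6}, q3→{q3, q4}, q4→{q3, q5}, q5→{q3, q4}, q6→∅; now {q1, q2, q3, q4, q5, q6}.
That set has 6 states.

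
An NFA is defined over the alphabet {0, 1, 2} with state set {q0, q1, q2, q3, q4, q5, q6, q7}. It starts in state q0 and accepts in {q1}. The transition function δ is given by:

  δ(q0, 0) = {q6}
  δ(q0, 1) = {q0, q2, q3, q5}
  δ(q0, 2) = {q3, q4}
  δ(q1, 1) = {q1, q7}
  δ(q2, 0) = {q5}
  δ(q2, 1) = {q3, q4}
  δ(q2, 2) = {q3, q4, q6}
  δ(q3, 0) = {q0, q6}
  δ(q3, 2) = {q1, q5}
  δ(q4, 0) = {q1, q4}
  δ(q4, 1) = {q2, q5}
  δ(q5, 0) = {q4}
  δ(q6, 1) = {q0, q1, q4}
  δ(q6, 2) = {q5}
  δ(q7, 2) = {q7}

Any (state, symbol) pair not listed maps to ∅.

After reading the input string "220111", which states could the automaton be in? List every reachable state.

Start in {q0}.
Read '2': q0→{q3, q4}; now {q3, q4}.
Read '2': q3→{q1, q5}, q4→∅; now {q1, q5}.
Read '0': q1→∅, q5→{q4}; now {q4}.
Read '1': q4→{q2, q5}; now {q2, q5}.
Read '1': q2→{q3, q4}, q5→∅; now {q3, q4}.
Read '1': q3→∅, q4→{q2, q5}; now {q2, q5}.

{q2, q5}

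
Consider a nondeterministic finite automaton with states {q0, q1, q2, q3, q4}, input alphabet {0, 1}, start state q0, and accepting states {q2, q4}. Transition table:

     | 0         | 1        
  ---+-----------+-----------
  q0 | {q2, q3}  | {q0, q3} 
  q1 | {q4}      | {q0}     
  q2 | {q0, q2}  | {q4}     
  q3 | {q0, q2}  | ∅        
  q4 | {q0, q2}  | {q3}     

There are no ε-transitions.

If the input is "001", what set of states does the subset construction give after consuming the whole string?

{q0, q3, q4}

Start in {q0}.
Read '0': {q0} → {q2, q3}.
Read '0': {q2, q3} → {q0, q2}.
Read '1': {q0, q2} → {q0, q3, q4}.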